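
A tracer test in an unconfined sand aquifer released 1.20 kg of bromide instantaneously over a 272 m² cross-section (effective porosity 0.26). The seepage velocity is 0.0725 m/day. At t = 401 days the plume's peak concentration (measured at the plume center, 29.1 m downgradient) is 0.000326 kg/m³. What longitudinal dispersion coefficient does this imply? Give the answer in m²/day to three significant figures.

At the plume center C_max = M/(n_e·A·√(4πDt)), so D = M²/(4πt·(n_e·A·C_max)²).
n_e·A·C_max = 0.26 × 272 × 0.000326 = 0.02305 kg/m.
D = 1.20²/(4π × 401 × 0.02305²) = 0.538 m²/day.

0.538 m²/day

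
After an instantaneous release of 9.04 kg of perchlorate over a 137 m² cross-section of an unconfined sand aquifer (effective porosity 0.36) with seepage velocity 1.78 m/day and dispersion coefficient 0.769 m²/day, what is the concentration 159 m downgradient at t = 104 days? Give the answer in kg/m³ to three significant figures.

For an instantaneous plane source, C(x,t) = M/(n_e·A·√(4πDt)) · exp(−(x−vt)²/(4Dt)), with n_e·A the pore (flow) area.
Plume center vt = 1.78 × 104 = 185.12 m, so the well at 159 m is 26.12 m upgradient of the peak.
√(4πDt) = 31.70 m, giving peak height M/(n_e·A·√(4πDt)) = 9.04/(0.36 × 137 × 31.70) = 0.005782 kg/m³.
(x−vt)²/(4Dt) = (-26.12)²/(4 × 0.769 × 104) = 2.133; exp(−2.133) = 0.1185.
C = 0.005782 × 0.1185 = 0.000685 kg/m³.

0.000685 kg/m³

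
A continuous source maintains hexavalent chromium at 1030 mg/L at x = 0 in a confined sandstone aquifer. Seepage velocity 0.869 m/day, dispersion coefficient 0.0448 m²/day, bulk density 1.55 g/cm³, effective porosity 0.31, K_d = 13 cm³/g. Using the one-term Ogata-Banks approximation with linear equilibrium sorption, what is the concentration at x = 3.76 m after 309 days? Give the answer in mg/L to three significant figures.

704 mg/L

Retardation factor R = 1 + ρ_b·K_d/n = 1 + 1.55 × 13/0.31 = 66.00.
Sorption retards both mechanisms: v_R = v/R = 0.01317 m/day, D_R = D/R = 0.0006788 m²/day.
v_R·t = 0.01317 × 309 = 4.06953 m; 2√(D_R t) = 0.9160 m; argument = (3.76 − 4.06953)/0.9160 = -0.3379.
C = C₀ × ½·erfc(-0.3379) = 1030 × 0.6836 = 704 mg/L.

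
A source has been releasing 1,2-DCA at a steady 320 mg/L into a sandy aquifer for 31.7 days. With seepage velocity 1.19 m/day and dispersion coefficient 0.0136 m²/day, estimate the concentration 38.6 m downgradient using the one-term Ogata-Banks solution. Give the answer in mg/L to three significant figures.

For a continuous step input, C/C₀ ≈ ½·erfc((x−vt)/(2√(Dt))).
vt = 1.19 × 31.7 = 37.723 m and 2√(Dt) = 2√(0.0136 × 31.7) = 1.313 m.
Argument (x−vt)/(2√(Dt)) = (38.6 − 37.723)/1.313 = 0.6679; ½·erfc(0.6679) = 0.1724.
C = 320 × 0.1724 = 55.2 mg/L.

55.2 mg/L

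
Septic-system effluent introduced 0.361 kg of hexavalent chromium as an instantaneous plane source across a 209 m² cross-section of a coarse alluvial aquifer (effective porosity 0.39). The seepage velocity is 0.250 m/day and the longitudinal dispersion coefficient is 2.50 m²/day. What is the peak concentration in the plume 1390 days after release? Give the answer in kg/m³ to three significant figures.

2.12e-05 kg/m³

The peak of an instantaneous 1D plume sits at x = vt; there the Gaussian factor is 1 and C_max = M/(n_e·A·√(4πDt)), where n_e·A is the pore area the mass is dissolved in.
√(4πDt) = √(4π × 2.50 × 1390) = 209.0 m, so C_max = 0.361/(0.39 × 209 × 209.0) = 2.12e-05 kg/m³.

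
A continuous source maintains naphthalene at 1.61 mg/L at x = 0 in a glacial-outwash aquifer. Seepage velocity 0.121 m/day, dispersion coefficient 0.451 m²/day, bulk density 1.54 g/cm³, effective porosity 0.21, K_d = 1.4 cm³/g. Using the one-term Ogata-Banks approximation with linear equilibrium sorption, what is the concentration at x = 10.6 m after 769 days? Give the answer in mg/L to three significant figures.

0.616 mg/L

Retardation factor R = 1 + ρ_b·K_d/n = 1 + 1.54 × 1.4/0.21 = 11.27.
Sorption retards both mechanisms: v_R = v/R = 0.01074 m/day, D_R = D/R = 0.04002 m²/day.
v_R·t = 0.01074 × 769 = 8.25906 m; 2√(D_R t) = 11.10 m; argument = (10.6 − 8.25906)/11.10 = 0.2109.
C = C₀ × ½·erfc(0.2109) = 1.61 × 0.3828 = 0.616 mg/L.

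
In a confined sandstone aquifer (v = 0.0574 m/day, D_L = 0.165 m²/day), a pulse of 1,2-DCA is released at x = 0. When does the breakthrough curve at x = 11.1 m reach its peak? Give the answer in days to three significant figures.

For the 1D instantaneous-source solution, setting ∂C/∂t = 0 at fixed x gives v²t² + 2Dt − x² = 0, so t = (√(D² + v²x²) − D)/v².
√(D² + v²x²) = √(0.165² + 0.0574² × 11.1²) = 0.6582; v² = 0.00329476.
t = (0.6582 − 0.165)/0.00329476 = 150 days (vs. the pure-advection estimate x/v = 193 d).

150 days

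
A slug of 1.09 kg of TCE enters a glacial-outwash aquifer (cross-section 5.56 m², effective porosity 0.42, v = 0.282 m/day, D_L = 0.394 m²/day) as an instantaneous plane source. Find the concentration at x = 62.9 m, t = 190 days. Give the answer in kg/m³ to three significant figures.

0.0114 kg/m³

For an instantaneous plane source, C(x,t) = M/(n_e·A·√(4πDt)) · exp(−(x−vt)²/(4Dt)), with n_e·A the pore (flow) area.
Plume center vt = 0.282 × 190 = 53.58 m, so the well at 62.9 m is 9.32 m downgradient of the peak.
√(4πDt) = 30.67 m, giving peak height M/(n_e·A·√(4πDt)) = 1.09/(0.42 × 5.56 × 30.67) = 0.01522 kg/m³.
(x−vt)²/(4Dt) = (9.32)²/(4 × 0.394 × 190) = 0.2901; exp(−0.2901) = 0.7482.
C = 0.01522 × 0.7482 = 0.0114 kg/m³.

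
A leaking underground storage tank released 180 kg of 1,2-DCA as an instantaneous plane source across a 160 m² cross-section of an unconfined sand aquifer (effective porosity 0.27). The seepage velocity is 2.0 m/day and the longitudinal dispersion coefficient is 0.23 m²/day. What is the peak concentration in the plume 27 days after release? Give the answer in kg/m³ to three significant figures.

0.472 kg/m³

The peak of an instantaneous 1D plume sits at x = vt; there the Gaussian factor is 1 and C_max = M/(n_e·A·√(4πDt)), where n_e·A is the pore area the mass is dissolved in.
√(4πDt) = √(4π × 0.23 × 27) = 8.834 m, so C_max = 180/(0.27 × 160 × 8.834) = 0.472 kg/m³.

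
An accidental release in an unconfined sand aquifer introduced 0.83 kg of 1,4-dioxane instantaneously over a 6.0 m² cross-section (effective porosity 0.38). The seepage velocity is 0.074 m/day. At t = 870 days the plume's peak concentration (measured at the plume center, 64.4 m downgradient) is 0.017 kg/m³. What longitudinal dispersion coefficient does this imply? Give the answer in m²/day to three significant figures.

At the plume center C_max = M/(n_e·A·√(4πDt)), so D = M²/(4πt·(n_e·A·C_max)²).
n_e·A·C_max = 0.38 × 6.0 × 0.017 = 0.03876 kg/m.
D = 0.83²/(4π × 870 × 0.03876²) = 0.0419 m²/day.

0.0419 m²/day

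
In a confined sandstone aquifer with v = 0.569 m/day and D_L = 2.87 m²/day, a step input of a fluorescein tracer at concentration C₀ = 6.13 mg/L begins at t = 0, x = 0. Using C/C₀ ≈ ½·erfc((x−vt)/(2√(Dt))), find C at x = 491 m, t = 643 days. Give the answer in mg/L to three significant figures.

0.121 mg/L

For a continuous step input, C/C₀ ≈ ½·erfc((x−vt)/(2√(Dt))).
vt = 0.569 × 643 = 365.867 m and 2√(Dt) = 2√(2.87 × 643) = 85.92 m.
Argument (x−vt)/(2√(Dt)) = (491 − 365.867)/85.92 = 1.456; ½·erfc(1.456) = 0.01974.
C = 6.13 × 0.01974 = 0.121 mg/L.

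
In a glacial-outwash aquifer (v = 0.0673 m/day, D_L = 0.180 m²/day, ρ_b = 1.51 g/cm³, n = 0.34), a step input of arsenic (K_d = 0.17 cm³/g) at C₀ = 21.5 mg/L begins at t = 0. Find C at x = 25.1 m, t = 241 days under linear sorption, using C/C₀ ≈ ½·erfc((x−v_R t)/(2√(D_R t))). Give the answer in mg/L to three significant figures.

Retardation factor R = 1 + ρ_b·K_d/n = 1 + 1.51 × 0.17/0.34 = 1.755.
Sorption retards both mechanisms: v_R = v/R = 0.03835 m/day, D_R = D/R = 0.1026 m²/day.
v_R·t = 0.03835 × 241 = 9.24235 m; 2√(D_R t) = 9.945 m; argument = (25.1 − 9.24235)/9.945 = 1.595.
C = C₀ × ½·erfc(1.595) = 21.5 × 0.01205 = 0.259 mg/L.

0.259 mg/L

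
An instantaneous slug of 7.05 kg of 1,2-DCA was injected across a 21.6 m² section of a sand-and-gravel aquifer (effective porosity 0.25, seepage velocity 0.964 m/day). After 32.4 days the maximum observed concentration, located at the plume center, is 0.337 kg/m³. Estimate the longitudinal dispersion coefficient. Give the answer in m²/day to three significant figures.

0.0369 m²/day

At the plume center C_max = M/(n_e·A·√(4πDt)), so D = M²/(4πt·(n_e·A·C_max)²).
n_e·A·C_max = 0.25 × 21.6 × 0.337 = 1.820 kg/m.
D = 7.05²/(4π × 32.4 × 1.820²) = 0.0369 m²/day.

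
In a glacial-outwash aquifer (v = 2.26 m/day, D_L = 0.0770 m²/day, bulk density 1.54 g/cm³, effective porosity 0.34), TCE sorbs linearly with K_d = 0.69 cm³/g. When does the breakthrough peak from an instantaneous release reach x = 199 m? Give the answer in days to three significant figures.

363 days

Retardation factor R = 1 + ρ_b·K_d/n = 1 + 1.54 × 0.69/0.34 = 4.125.
Sorption retards both mechanisms: v_R = v/R = 0.5479 m/day, D_R = D/R = 0.01867 m²/day.
Peak time from v_R²t² + 2D_R t − x² = 0: t = (√(D_R² + v_R²x²) − D_R)/v_R².
√(D_R² + v_R²x²) = √(0.01867² + 0.5479² × 199²) = 109.0; v_R² = 0.3002.
t = (109.0 − 0.01867)/0.3002 = 363 days.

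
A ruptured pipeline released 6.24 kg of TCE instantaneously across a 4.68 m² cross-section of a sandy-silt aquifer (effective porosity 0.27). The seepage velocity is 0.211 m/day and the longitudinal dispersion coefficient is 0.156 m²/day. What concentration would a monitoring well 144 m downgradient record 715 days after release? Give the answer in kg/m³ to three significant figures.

For an instantaneous plane source, C(x,t) = M/(n_e·A·√(4πDt)) · exp(−(x−vt)²/(4Dt)), with n_e·A the pore (flow) area.
Plume center vt = 0.211 × 715 = 150.865 m, so the well at 144 m is 6.865 m upgradient of the peak.
√(4πDt) = 37.44 m, giving peak height M/(n_e·A·√(4πDt)) = 6.24/(0.27 × 4.68 × 37.44) = 0.1319 kg/m³.
(x−vt)²/(4Dt) = (-6.865)²/(4 × 0.156 × 715) = 0.1056; exp(−0.1056) = 0.8998.
C = 0.1319 × 0.8998 = 0.119 kg/m³.

0.119 kg/m³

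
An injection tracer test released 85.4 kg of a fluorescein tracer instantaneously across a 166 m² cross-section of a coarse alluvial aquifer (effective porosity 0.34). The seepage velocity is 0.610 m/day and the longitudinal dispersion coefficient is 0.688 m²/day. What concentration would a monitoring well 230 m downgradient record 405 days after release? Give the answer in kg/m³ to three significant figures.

For an instantaneous plane source, C(x,t) = M/(n_e·A·√(4πDt)) · exp(−(x−vt)²/(4Dt)), with n_e·A the pore (flow) area.
Plume center vt = 0.610 × 405 = 247.05 m, so the well at 230 m is 17.05 m upgradient of the peak.
√(4πDt) = 59.17 m, giving peak height M/(n_e·A·√(4πDt)) = 85.4/(0.34 × 166 × 59.17) = 0.02557 kg/m³.
(x−vt)²/(4Dt) = (-17.05)²/(4 × 0.688 × 405) = 0.2608; exp(−0.2608) = 0.7704.
C = 0.02557 × 0.7704 = 0.0197 kg/m³.

0.0197 kg/m³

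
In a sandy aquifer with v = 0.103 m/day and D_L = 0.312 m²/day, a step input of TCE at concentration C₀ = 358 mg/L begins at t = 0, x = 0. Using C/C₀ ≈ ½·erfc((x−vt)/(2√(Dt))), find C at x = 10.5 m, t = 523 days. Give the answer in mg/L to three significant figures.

For a continuous step input, C/C₀ ≈ ½·erfc((x−vt)/(2√(Dt))).
vt = 0.103 × 523 = 53.869 m and 2√(Dt) = 2√(0.312 × 523) = 25.55 m.
Argument (x−vt)/(2√(Dt)) = (10.5 − 53.869)/25.55 = -1.697; ½·erfc(-1.697) = 0.9918.
C = 358 × 0.9918 = 355 mg/L.

355 mg/L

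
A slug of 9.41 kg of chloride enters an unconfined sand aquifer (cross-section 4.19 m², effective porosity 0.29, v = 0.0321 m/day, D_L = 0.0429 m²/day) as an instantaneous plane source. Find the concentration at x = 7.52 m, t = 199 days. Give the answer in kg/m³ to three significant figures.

For an instantaneous plane source, C(x,t) = M/(n_e·A·√(4πDt)) · exp(−(x−vt)²/(4Dt)), with n_e·A the pore (flow) area.
Plume center vt = 0.0321 × 199 = 6.3879 m, so the well at 7.52 m is 1.1321 m downgradient of the peak.
√(4πDt) = 10.36 m, giving peak height M/(n_e·A·√(4πDt)) = 9.41/(0.29 × 4.19 × 10.36) = 0.7475 kg/m³.
(x−vt)²/(4Dt) = (1.1321)²/(4 × 0.0429 × 199) = 0.03753; exp(−0.03753) = 0.9632.
C = 0.7475 × 0.9632 = 0.720 kg/m³.

0.720 kg/m³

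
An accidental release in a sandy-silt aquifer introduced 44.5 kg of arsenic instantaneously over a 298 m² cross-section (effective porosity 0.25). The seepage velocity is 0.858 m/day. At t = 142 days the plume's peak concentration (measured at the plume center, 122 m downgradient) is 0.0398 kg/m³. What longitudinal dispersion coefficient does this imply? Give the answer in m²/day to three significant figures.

0.126 m²/day

At the plume center C_max = M/(n_e·A·√(4πDt)), so D = M²/(4πt·(n_e·A·C_max)²).
n_e·A·C_max = 0.25 × 298 × 0.0398 = 2.965 kg/m.
D = 44.5²/(4π × 142 × 2.965²) = 0.126 m²/day.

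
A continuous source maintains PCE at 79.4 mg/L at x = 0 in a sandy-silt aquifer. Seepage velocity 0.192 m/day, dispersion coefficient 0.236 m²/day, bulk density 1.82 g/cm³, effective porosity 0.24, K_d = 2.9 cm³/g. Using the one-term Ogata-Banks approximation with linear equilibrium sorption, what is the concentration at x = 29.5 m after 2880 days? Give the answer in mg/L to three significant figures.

Retardation factor R = 1 + ρ_b·K_d/n = 1 + 1.82 × 2.9/0.24 = 22.99.
Sorption retards both mechanisms: v_R = v/R = 0.008351 m/day, D_R = D/R = 0.01027 m²/day.
v_R·t = 0.008351 × 2880 = 24.05088 m; 2√(D_R t) = 10.88 m; argument = (29.5 − 24.05088)/10.88 = 0.5008.
C = C₀ × ½·erfc(0.5008) = 79.4 × 0.2394 = 19.0 mg/L.

19.0 mg/L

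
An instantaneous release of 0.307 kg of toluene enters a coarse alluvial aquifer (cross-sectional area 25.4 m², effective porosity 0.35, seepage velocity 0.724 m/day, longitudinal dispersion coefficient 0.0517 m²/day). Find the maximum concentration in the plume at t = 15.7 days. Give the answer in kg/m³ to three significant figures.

0.0108 kg/m³

The peak of an instantaneous 1D plume sits at x = vt; there the Gaussian factor is 1 and C_max = M/(n_e·A·√(4πDt)), where n_e·A is the pore area the mass is dissolved in.
√(4πDt) = √(4π × 0.0517 × 15.7) = 3.194 m, so C_max = 0.307/(0.35 × 25.4 × 3.194) = 0.0108 kg/m³.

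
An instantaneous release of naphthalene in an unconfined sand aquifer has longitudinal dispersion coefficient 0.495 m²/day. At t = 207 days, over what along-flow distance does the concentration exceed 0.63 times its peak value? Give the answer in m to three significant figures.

The plume is Gaussian with σ = √(2Dt) = √(2 × 0.495 × 207) = 14.32 m.
C/C_peak = exp(−Δx²/(2σ²)) = 0.63 ⇒ Δx = σ·√(−2 ln 0.63) = 14.32 × 0.9613 = 13.77 m.
Width = 2Δx = 27.5 m.

27.5 m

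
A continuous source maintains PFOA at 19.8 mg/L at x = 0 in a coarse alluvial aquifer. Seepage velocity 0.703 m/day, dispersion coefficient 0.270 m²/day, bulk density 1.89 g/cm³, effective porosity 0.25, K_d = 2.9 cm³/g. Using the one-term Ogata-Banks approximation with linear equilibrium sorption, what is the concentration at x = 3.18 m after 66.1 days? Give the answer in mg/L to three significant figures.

Retardation factor R = 1 + ρ_b·K_d/n = 1 + 1.89 × 2.9/0.25 = 22.92.
Sorption retards both mechanisms: v_R = v/R = 0.03067 m/day, D_R = D/R = 0.01178 m²/day.
v_R·t = 0.03067 × 66.1 = 2.027287 m; 2√(D_R t) = 1.765 m; argument = (3.18 − 2.027287)/1.765 = 0.6531.
C = C₀ × ½·erfc(0.6531) = 19.8 × 0.1778 = 3.52 mg/L.

3.52 mg/L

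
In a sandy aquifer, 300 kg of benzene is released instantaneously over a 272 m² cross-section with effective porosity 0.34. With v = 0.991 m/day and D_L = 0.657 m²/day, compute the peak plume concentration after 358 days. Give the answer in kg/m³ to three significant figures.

The peak of an instantaneous 1D plume sits at x = vt; there the Gaussian factor is 1 and C_max = M/(n_e·A·√(4πDt)), where n_e·A is the pore area the mass is dissolved in.
√(4πDt) = √(4π × 0.657 × 358) = 54.37 m, so C_max = 300/(0.34 × 272 × 54.37) = 0.0597 kg/m³.

0.0597 kg/m³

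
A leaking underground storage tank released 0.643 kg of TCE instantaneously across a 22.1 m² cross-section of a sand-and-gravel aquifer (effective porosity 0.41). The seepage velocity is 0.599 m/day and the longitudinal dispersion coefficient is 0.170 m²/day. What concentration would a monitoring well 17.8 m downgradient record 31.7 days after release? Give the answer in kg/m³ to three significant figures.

For an instantaneous plane source, C(x,t) = M/(n_e·A·√(4πDt)) · exp(−(x−vt)²/(4Dt)), with n_e·A the pore (flow) area.
Plume center vt = 0.599 × 31.7 = 18.9883 m, so the well at 17.8 m is 1.1883 m upgradient of the peak.
√(4πDt) = 8.229 m, giving peak height M/(n_e·A·√(4πDt)) = 0.643/(0.41 × 22.1 × 8.229) = 0.008624 kg/m³.
(x−vt)²/(4Dt) = (-1.1883)²/(4 × 0.170 × 31.7) = 0.06551; exp(−0.06551) = 0.9366.
C = 0.008624 × 0.9366 = 0.00808 kg/m³.

0.00808 kg/m³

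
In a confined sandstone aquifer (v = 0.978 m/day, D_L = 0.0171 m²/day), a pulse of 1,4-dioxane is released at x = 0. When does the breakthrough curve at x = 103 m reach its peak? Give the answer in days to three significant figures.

105 days

For the 1D instantaneous-source solution, setting ∂C/∂t = 0 at fixed x gives v²t² + 2Dt − x² = 0, so t = (√(D² + v²x²) − D)/v².
√(D² + v²x²) = √(0.0171² + 0.978² × 103²) = 100.7; v² = 0.956484.
t = (100.7 − 0.0171)/0.956484 = 105 days (vs. the pure-advection estimate x/v = 105 d).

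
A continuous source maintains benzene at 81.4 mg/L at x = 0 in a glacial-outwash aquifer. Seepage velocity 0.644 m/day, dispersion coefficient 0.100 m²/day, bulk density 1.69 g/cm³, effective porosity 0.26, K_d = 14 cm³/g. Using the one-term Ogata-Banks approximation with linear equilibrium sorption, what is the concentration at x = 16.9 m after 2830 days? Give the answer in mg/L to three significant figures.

71.6 mg/L

Retardation factor R = 1 + ρ_b·K_d/n = 1 + 1.69 × 14/0.26 = 92.00.
Sorption retards both mechanisms: v_R = v/R = 0.007000 m/day, D_R = D/R = 0.001087 m²/day.
v_R·t = 0.007000 × 2830 = 19.81 m; 2√(D_R t) = 3.508 m; argument = (16.9 − 19.81)/3.508 = -0.8295.
C = C₀ × ½·erfc(-0.8295) = 81.4 × 0.8796 = 71.6 mg/L.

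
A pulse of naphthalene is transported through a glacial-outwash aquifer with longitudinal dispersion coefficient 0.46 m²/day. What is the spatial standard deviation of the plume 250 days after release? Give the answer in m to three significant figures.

Dispersive spreading gives a Gaussian with σ² = 2Dt; advection only shifts the center.
σ = √(2 × 0.46 × 250) = 15.2 m.

15.2 m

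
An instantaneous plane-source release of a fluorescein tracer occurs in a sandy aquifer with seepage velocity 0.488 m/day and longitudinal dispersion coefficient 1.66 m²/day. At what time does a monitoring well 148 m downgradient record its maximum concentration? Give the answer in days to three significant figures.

For the 1D instantaneous-source solution, setting ∂C/∂t = 0 at fixed x gives v²t² + 2Dt − x² = 0, so t = (√(D² + v²x²) − D)/v².
√(D² + v²x²) = √(1.66² + 0.488² × 148²) = 72.24; v² = 0.238144.
t = (72.24 − 1.66)/0.238144 = 296 days (vs. the pure-advection estimate x/v = 303 d).

296 days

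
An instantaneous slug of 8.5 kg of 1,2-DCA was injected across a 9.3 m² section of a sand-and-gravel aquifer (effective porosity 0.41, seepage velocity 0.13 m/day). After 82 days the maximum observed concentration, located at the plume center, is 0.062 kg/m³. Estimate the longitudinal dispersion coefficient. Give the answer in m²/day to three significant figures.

At the plume center C_max = M/(n_e·A·√(4πDt)), so D = M²/(4πt·(n_e·A·C_max)²).
n_e·A·C_max = 0.41 × 9.3 × 0.062 = 0.2364 kg/m.
D = 8.5²/(4π × 82 × 0.2364²) = 1.25 m²/day.

1.25 m²/day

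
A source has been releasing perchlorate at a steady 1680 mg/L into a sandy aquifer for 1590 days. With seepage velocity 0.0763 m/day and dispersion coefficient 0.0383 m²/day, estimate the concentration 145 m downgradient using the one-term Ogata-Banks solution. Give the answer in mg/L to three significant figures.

26.8 mg/L

For a continuous step input, C/C₀ ≈ ½·erfc((x−vt)/(2√(Dt))).
vt = 0.0763 × 1590 = 121.317 m and 2√(Dt) = 2√(0.0383 × 1590) = 15.61 m.
Argument (x−vt)/(2√(Dt)) = (145 − 121.317)/15.61 = 1.517; ½·erfc(1.517) = 0.01596.
C = 1680 × 0.01596 = 26.8 mg/L.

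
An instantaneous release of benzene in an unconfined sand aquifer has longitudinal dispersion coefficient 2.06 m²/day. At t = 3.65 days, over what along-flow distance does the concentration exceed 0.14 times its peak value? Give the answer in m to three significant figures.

15.4 m

The plume is Gaussian with σ = √(2Dt) = √(2 × 2.06 × 3.65) = 3.878 m.
C/C_peak = exp(−Δx²/(2σ²)) = 0.14 ⇒ Δx = σ·√(−2 ln 0.14) = 3.878 × 1.983 = 7.690 m.
Width = 2Δx = 15.4 m.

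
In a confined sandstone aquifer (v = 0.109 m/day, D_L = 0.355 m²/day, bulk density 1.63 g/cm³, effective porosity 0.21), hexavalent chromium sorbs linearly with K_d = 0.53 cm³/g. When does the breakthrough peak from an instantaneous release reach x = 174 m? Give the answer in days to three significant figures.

8010 days

Retardation factor R = 1 + ρ_b·K_d/n = 1 + 1.63 × 0.53/0.21 = 5.114.
Sorption retards both mechanisms: v_R = v/R = 0.02131 m/day, D_R = D/R = 0.06942 m²/day.
Peak time from v_R²t² + 2D_R t − x² = 0: t = (√(D_R² + v_R²x²) − D_R)/v_R².
√(D_R² + v_R²x²) = √(0.06942² + 0.02131² × 174²) = 3.709; v_R² = 0.0004541.
t = (3.709 − 0.06942)/0.0004541 = 8010 days.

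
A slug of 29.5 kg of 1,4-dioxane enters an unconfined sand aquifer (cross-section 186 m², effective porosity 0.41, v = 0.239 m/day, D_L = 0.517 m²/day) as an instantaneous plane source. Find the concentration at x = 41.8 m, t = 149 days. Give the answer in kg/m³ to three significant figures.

For an instantaneous plane source, C(x,t) = M/(n_e·A·√(4πDt)) · exp(−(x−vt)²/(4Dt)), with n_e·A the pore (flow) area.
Plume center vt = 0.239 × 149 = 35.611 m, so the well at 41.8 m is 6.189 m downgradient of the peak.
√(4πDt) = 31.11 m, giving peak height M/(n_e·A·√(4πDt)) = 29.5/(0.41 × 186 × 31.11) = 0.01243 kg/m³.
(x−vt)²/(4Dt) = (6.189)²/(4 × 0.517 × 149) = 0.1243; exp(−0.1243) = 0.8831.
C = 0.01243 × 0.8831 = 0.0110 kg/m³.

0.0110 kg/m³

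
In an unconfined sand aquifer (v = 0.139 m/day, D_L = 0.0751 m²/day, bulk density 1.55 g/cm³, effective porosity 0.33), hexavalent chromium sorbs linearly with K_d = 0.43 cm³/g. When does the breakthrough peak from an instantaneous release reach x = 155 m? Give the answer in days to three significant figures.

3360 days

Retardation factor R = 1 + ρ_b·K_d/n = 1 + 1.55 × 0.43/0.33 = 3.020.
Sorption retards both mechanisms: v_R = v/R = 0.04603 m/day, D_R = D/R = 0.02487 m²/day.
Peak time from v_R²t² + 2D_R t − x² = 0: t = (√(D_R² + v_R²x²) − D_R)/v_R².
√(D_R² + v_R²x²) = √(0.02487² + 0.04603² × 155²) = 7.135; v_R² = 0.002119.
t = (7.135 − 0.02487)/0.002119 = 3360 days.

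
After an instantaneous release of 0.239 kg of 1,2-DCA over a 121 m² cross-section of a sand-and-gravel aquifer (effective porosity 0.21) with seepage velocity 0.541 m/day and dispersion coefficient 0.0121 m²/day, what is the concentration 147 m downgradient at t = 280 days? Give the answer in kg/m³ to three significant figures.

0.000328 kg/m³

For an instantaneous plane source, C(x,t) = M/(n_e·A·√(4πDt)) · exp(−(x−vt)²/(4Dt)), with n_e·A the pore (flow) area.
Plume center vt = 0.541 × 280 = 151.48 m, so the well at 147 m is 4.48 m upgradient of the peak.
√(4πDt) = 6.525 m, giving peak height M/(n_e·A·√(4πDt)) = 0.239/(0.21 × 121 × 6.525) = 0.001441 kg/m³.
(x−vt)²/(4Dt) = (-4.48)²/(4 × 0.0121 × 280) = 1.481; exp(−1.481) = 0.2274.
C = 0.001441 × 0.2274 = 0.000328 kg/m³.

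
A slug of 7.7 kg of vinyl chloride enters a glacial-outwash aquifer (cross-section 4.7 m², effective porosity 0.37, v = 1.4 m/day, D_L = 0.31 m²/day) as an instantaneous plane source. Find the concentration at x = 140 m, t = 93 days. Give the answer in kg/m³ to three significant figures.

0.101 kg/m³

For an instantaneous plane source, C(x,t) = M/(n_e·A·√(4πDt)) · exp(−(x−vt)²/(4Dt)), with n_e·A the pore (flow) area.
Plume center vt = 1.4 × 93 = 130.2 m, so the well at 140 m is 9.8 m downgradient of the peak.
√(4πDt) = 19.03 m, giving peak height M/(n_e·A·√(4πDt)) = 7.7/(0.37 × 4.7 × 19.03) = 0.2327 kg/m³.
(x−vt)²/(4Dt) = (9.8)²/(4 × 0.31 × 93) = 0.8328; exp(−0.8328) = 0.4348.
C = 0.2327 × 0.4348 = 0.101 kg/m³.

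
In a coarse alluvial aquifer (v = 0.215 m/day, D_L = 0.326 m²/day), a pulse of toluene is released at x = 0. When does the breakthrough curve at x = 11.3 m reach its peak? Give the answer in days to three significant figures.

46.0 days

For the 1D instantaneous-source solution, setting ∂C/∂t = 0 at fixed x gives v²t² + 2Dt − x² = 0, so t = (√(D² + v²x²) − D)/v².
√(D² + v²x²) = √(0.326² + 0.215² × 11.3²) = 2.451; v² = 0.046225.
t = (2.451 − 0.326)/0.046225 = 46.0 days (vs. the pure-advection estimate x/v = 52.6 d).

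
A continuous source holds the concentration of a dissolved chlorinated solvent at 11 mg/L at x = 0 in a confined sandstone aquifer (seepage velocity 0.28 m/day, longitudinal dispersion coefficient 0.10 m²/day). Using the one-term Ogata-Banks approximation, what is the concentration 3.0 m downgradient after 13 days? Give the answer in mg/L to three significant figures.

For a continuous step input, C/C₀ ≈ ½·erfc((x−vt)/(2√(Dt))).
vt = 0.28 × 13 = 3.64 m and 2√(Dt) = 2√(0.10 × 13) = 2.280 m.
Argument (x−vt)/(2√(Dt)) = (3.0 − 3.64)/2.280 = -0.2807; ½·erfc(-0.2807) = 0.6543.
C = 11 × 0.6543 = 7.20 mg/L.

7.20 mg/L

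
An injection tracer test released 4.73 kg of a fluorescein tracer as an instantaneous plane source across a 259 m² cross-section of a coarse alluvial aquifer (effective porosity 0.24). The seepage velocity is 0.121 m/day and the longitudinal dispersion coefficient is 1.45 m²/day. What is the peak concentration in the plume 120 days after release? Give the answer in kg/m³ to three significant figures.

The peak of an instantaneous 1D plume sits at x = vt; there the Gaussian factor is 1 and C_max = M/(n_e·A·√(4πDt)), where n_e·A is the pore area the mass is dissolved in.
√(4πDt) = √(4π × 1.45 × 120) = 46.76 m, so C_max = 4.73/(0.24 × 259 × 46.76) = 0.00163 kg/m³.

0.00163 kg/m³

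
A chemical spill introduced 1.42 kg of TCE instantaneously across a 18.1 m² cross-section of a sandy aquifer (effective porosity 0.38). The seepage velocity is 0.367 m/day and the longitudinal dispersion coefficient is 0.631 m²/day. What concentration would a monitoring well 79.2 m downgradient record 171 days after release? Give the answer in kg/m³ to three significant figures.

0.00300 kg/m³

For an instantaneous plane source, C(x,t) = M/(n_e·A·√(4πDt)) · exp(−(x−vt)²/(4Dt)), with n_e·A the pore (flow) area.
Plume center vt = 0.367 × 171 = 62.757 m, so the well at 79.2 m is 16.443 m downgradient of the peak.
√(4πDt) = 36.82 m, giving peak height M/(n_e·A·√(4πDt)) = 1.42/(0.38 × 18.1 × 36.82) = 0.005607 kg/m³.
(x−vt)²/(4Dt) = (16.443)²/(4 × 0.631 × 171) = 0.6264; exp(−0.6264) = 0.5345.
C = 0.005607 × 0.5345 = 0.00300 kg/m³.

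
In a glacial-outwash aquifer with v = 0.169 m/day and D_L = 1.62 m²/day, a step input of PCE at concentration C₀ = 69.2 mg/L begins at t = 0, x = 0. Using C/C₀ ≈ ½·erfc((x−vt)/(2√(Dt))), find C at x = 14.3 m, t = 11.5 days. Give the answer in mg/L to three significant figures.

1.49 mg/L

For a continuous step input, C/C₀ ≈ ½·erfc((x−vt)/(2√(Dt))).
vt = 0.169 × 11.5 = 1.9435 m and 2√(Dt) = 2√(1.62 × 11.5) = 8.632 m.
Argument (x−vt)/(2√(Dt)) = (14.3 − 1.9435)/8.632 = 1.431; ½·erfc(1.431) = 0.02150.
C = 69.2 × 0.02150 = 1.49 mg/L.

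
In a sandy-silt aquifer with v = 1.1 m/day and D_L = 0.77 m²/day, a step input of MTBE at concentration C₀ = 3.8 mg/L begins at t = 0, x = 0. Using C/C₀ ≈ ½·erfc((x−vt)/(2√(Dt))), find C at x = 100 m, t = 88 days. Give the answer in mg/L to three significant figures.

For a continuous step input, C/C₀ ≈ ½·erfc((x−vt)/(2√(Dt))).
vt = 1.1 × 88 = 96.8 m and 2√(Dt) = 2√(0.77 × 88) = 16.46 m.
Argument (x−vt)/(2√(Dt)) = (100 − 96.8)/16.46 = 0.1944; ½·erfc(0.1944) = 0.3917.
C = 3.8 × 0.3917 = 1.49 mg/L.

1.49 mg/L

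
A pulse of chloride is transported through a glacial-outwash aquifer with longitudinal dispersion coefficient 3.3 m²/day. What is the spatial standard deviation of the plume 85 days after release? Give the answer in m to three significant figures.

23.7 m

Dispersive spreading gives a Gaussian with σ² = 2Dt; advection only shifts the center.
σ = √(2 × 3.3 × 85) = 23.7 m.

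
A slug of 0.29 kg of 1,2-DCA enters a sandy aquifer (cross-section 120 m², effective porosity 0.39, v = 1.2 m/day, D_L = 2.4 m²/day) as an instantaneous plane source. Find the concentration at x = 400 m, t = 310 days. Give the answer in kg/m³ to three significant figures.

4.92e-05 kg/m³

For an instantaneous plane source, C(x,t) = M/(n_e·A·√(4πDt)) · exp(−(x−vt)²/(4Dt)), with n_e·A the pore (flow) area.
Plume center vt = 1.2 × 310 = 372 m, so the well at 400 m is 28 m downgradient of the peak.
√(4πDt) = 96.69 m, giving peak height M/(n_e·A·√(4πDt)) = 0.29/(0.39 × 120 × 96.69) = 6.409e-05 kg/m³.
(x−vt)²/(4Dt) = (28)²/(4 × 2.4 × 310) = 0.2634; exp(−0.2634) = 0.7684.
C = 6.409e-05 × 0.7684 = 4.92e-05 kg/m³.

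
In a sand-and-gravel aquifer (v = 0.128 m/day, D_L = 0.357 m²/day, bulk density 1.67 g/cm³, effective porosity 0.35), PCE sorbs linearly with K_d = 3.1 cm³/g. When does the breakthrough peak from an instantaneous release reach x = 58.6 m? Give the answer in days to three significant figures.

Retardation factor R = 1 + ρ_b·K_d/n = 1 + 1.67 × 3.1/0.35 = 15.79.
Sorption retards both mechanisms: v_R = v/R = 0.008106 m/day, D_R = D/R = 0.02261 m²/day.
Peak time from v_R²t² + 2D_R t − x² = 0: t = (√(D_R² + v_R²x²) − D_R)/v_R².
√(D_R² + v_R²x²) = √(0.02261² + 0.008106² × 58.6²) = 0.4755; v_R² = 6.571e-05.
t = (0.4755 − 0.02261)/6.571e-05 = 6890 days.

6890 days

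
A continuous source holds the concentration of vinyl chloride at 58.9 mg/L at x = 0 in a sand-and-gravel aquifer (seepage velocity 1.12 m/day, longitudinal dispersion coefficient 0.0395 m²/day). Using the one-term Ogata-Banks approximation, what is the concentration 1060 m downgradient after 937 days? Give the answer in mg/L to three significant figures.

For a continuous step input, C/C₀ ≈ ½·erfc((x−vt)/(2√(Dt))).
vt = 1.12 × 937 = 1049.44 m and 2√(Dt) = 2√(0.0395 × 937) = 12.17 m.
Argument (x−vt)/(2√(Dt)) = (1060 − 1049.44)/12.17 = 0.8677; ½·erfc(0.8677) = 0.1099.
C = 58.9 × 0.1099 = 6.47 mg/L.

6.47 mg/L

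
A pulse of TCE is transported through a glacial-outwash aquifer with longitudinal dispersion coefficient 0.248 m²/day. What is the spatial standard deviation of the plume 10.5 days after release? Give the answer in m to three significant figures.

2.28 m

Dispersive spreading gives a Gaussian with σ² = 2Dt; advection only shifts the center.
σ = √(2 × 0.248 × 10.5) = 2.28 m.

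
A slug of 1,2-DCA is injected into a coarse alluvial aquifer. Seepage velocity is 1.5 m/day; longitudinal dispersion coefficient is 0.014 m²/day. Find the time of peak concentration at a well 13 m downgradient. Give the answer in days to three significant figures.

8.66 days

For the 1D instantaneous-source solution, setting ∂C/∂t = 0 at fixed x gives v²t² + 2Dt − x² = 0, so t = (√(D² + v²x²) − D)/v².
√(D² + v²x²) = √(0.014² + 1.5² × 13²) = 19.50; v² = 2.25.
t = (19.50 − 0.014)/2.25 = 8.66 days (vs. the pure-advection estimate x/v = 8.67 d).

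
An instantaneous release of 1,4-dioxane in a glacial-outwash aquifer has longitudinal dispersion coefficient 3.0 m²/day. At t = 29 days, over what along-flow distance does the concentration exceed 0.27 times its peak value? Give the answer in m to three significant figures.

The plume is Gaussian with σ = √(2Dt) = √(2 × 3.0 × 29) = 13.19 m.
C/C_peak = exp(−Δx²/(2σ²)) = 0.27 ⇒ Δx = σ·√(−2 ln 0.27) = 13.19 × 1.618 = 21.34 m.
Width = 2Δx = 42.7 m.

42.7 m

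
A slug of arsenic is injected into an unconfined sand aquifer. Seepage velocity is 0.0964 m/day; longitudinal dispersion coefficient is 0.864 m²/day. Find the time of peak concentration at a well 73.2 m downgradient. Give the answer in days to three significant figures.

672 days

For the 1D instantaneous-source solution, setting ∂C/∂t = 0 at fixed x gives v²t² + 2Dt − x² = 0, so t = (√(D² + v²x²) − D)/v².
√(D² + v²x²) = √(0.864² + 0.0964² × 73.2²) = 7.109; v² = 0.00929296.
t = (7.109 − 0.864)/0.00929296 = 672 days (vs. the pure-advection estimate x/v = 759 d).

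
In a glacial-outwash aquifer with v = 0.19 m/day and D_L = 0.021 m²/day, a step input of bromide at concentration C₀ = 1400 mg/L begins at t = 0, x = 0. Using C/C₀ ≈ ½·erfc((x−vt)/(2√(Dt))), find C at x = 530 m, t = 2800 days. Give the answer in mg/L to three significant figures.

For a continuous step input, C/C₀ ≈ ½·erfc((x−vt)/(2√(Dt))).
vt = 0.19 × 2800 = 532 m and 2√(Dt) = 2√(0.021 × 2800) = 15.34 m.
Argument (x−vt)/(2√(Dt)) = (530 − 532)/15.34 = -0.1304; ½·erfc(-0.1304) = 0.5732.
C = 1400 × 0.5732 = 802 mg/L.

802 mg/L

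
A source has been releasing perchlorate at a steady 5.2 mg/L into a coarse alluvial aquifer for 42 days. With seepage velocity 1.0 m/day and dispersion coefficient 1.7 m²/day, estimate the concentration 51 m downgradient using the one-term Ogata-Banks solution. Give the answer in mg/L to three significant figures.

For a continuous step input, C/C₀ ≈ ½·erfc((x−vt)/(2√(Dt))).
vt = 1.0 × 42 = 42 m and 2√(Dt) = 2√(1.7 × 42) = 16.90 m.
Argument (x−vt)/(2√(Dt)) = (51 − 42)/16.90 = 0.5325; ½·erfc(0.5325) = 0.2257.
C = 5.2 × 0.2257 = 1.17 mg/L.

1.17 mg/L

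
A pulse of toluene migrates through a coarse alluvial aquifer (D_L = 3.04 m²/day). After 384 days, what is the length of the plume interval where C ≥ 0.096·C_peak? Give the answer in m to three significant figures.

The plume is Gaussian with σ = √(2Dt) = √(2 × 3.04 × 384) = 48.32 m.
C/C_peak = exp(−Δx²/(2σ²)) = 0.096 ⇒ Δx = σ·√(−2 ln 0.096) = 48.32 × 2.165 = 104.6 m.
Width = 2Δx = 209 m.

209 m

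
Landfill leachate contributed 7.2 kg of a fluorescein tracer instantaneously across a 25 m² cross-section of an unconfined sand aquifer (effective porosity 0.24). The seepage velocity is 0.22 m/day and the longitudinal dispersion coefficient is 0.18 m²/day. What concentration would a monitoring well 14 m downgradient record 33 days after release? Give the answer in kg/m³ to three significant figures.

For an instantaneous plane source, C(x,t) = M/(n_e·A·√(4πDt)) · exp(−(x−vt)²/(4Dt)), with n_e·A the pore (flow) area.
Plume center vt = 0.22 × 33 = 7.26 m, so the well at 14 m is 6.74 m downgradient of the peak.
√(4πDt) = 8.640 m, giving peak height M/(n_e·A·√(4πDt)) = 7.2/(0.24 × 25 × 8.640) = 0.1389 kg/m³.
(x−vt)²/(4Dt) = (6.74)²/(4 × 0.18 × 33) = 1.912; exp(−1.912) = 0.1478.
C = 0.1389 × 0.1478 = 0.0205 kg/m³.

0.0205 kg/m³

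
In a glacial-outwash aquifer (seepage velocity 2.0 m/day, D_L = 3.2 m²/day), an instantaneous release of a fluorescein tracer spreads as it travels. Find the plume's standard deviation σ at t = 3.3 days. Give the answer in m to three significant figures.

4.60 m

Dispersive spreading gives a Gaussian with σ² = 2Dt; advection only shifts the center.
σ = √(2 × 3.2 × 3.3) = 4.60 m.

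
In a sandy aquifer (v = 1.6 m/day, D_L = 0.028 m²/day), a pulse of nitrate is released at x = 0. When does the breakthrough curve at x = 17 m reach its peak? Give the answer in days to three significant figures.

10.6 days

For the 1D instantaneous-source solution, setting ∂C/∂t = 0 at fixed x gives v²t² + 2Dt − x² = 0, so t = (√(D² + v²x²) − D)/v².
√(D² + v²x²) = √(0.028² + 1.6² × 17²) = 27.20; v² = 2.56.
t = (27.20 − 0.028)/2.56 = 10.6 days (vs. the pure-advection estimate x/v = 10.6 d).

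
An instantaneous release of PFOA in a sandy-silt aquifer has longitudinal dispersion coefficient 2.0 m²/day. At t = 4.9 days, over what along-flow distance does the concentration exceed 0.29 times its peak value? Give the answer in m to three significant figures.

13.9 m

The plume is Gaussian with σ = √(2Dt) = √(2 × 2.0 × 4.9) = 4.427 m.
C/C_peak = exp(−Δx²/(2σ²)) = 0.29 ⇒ Δx = σ·√(−2 ln 0.29) = 4.427 × 1.573 = 6.964 m.
Width = 2Δx = 13.9 m.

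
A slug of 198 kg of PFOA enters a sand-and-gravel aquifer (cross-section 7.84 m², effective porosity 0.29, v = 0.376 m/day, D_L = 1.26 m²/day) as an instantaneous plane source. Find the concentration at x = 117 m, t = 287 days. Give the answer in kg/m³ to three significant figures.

1.22 kg/m³

For an instantaneous plane source, C(x,t) = M/(n_e·A·√(4πDt)) · exp(−(x−vt)²/(4Dt)), with n_e·A the pore (flow) area.
Plume center vt = 0.376 × 287 = 107.912 m, so the well at 117 m is 9.088 m downgradient of the peak.
√(4πDt) = 67.41 m, giving peak height M/(n_e·A·√(4πDt)) = 198/(0.29 × 7.84 × 67.41) = 1.292 kg/m³.
(x−vt)²/(4Dt) = (9.088)²/(4 × 1.26 × 287) = 0.05710; exp(−0.05710) = 0.9445.
C = 1.292 × 0.9445 = 1.22 kg/m³.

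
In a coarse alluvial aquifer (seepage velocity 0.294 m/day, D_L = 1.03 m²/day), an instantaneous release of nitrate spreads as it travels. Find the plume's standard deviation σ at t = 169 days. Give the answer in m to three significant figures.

Dispersive spreading gives a Gaussian with σ² = 2Dt; advection only shifts the center.
σ = √(2 × 1.03 × 169) = 18.7 m.

18.7 m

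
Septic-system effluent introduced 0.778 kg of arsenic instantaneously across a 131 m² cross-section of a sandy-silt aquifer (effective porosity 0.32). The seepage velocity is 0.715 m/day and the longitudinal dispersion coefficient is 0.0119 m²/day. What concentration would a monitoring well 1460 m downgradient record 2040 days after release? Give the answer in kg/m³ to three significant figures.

0.00104 kg/m³

For an instantaneous plane source, C(x,t) = M/(n_e·A·√(4πDt)) · exp(−(x−vt)²/(4Dt)), with n_e·A the pore (flow) area.
Plume center vt = 0.715 × 2040 = 1458.6 m, so the well at 1460 m is 1.4 m downgradient of the peak.
√(4πDt) = 17.47 m, giving peak height M/(n_e·A·√(4πDt)) = 0.778/(0.32 × 131 × 17.47) = 0.001062 kg/m³.
(x−vt)²/(4Dt) = (1.4)²/(4 × 0.0119 × 2040) = 0.02018; exp(−0.02018) = 0.9800.
C = 0.001062 × 0.9800 = 0.00104 kg/m³.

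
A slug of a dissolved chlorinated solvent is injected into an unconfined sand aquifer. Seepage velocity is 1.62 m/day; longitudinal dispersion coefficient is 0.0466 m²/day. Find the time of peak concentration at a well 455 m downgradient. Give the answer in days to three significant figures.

For the 1D instantaneous-source solution, setting ∂C/∂t = 0 at fixed x gives v²t² + 2Dt − x² = 0, so t = (√(D² + v²x²) − D)/v².
√(D² + v²x²) = √(0.0466² + 1.62² × 455²) = 737.1; v² = 2.6244.
t = (737.1 − 0.0466)/2.6244 = 281 days (vs. the pure-advection estimate x/v = 281 d).

281 days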